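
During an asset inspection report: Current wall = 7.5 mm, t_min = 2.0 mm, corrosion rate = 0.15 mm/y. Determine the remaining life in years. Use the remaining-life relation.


Apply the remaining-life relation: RL = (t_current − t_min) / CR
RL = (7.5 − 2.0) / 0.15 = 5.5 / 0.15 = 36.7 years

36.7 years


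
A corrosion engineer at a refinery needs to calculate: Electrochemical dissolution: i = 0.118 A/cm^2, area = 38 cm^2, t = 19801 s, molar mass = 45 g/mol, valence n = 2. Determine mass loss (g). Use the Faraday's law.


Apply Faraday's law: m = i*A*t*M / (n*F)
Total charge passed Q = i*A*t = 0.118*38*19801 = 88787.684 C
m = Q*M/(n*F) = 88787.684*45/(2*96485) = 20.70501 g

20.70501 g


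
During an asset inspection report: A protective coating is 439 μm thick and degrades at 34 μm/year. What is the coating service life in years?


Service life = thickness / degradation rate
Life = 439 / 34 = 12.9 years

12.9 years


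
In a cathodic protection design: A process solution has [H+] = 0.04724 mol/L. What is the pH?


pH = −log10[H+]
pH = −log10(0.04724) = 1.33

1.33


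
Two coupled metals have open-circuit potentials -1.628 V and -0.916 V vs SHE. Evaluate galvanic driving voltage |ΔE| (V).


Driving voltage is the absolute potential difference.
|ΔE| = |-1.628 − (-0.916)| = 0.712 V

0.712 V


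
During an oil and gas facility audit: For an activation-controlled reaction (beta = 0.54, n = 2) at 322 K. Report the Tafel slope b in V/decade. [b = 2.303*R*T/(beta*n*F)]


Apply the Tafel slope relation: b = 2.303*R*T/(beta*n*F)
Numerator: 2.303 * 8.314 * 322 = 6165.38
Denominator: 0.54 * 2 * 96485 = 104203.8
b = 6165.38 / 104203.8 = 0.059 V/decade

0.059 V/decade


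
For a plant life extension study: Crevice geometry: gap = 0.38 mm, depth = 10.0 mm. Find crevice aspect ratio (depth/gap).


Aspect ratio = depth / gap
Ratio = 10.0 / 0.38 = 26.3

26.3


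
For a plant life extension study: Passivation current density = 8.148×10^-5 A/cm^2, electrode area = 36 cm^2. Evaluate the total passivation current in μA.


I = i_pass * A, then convert A → μA (×10^6)
I = 8.148×10^-5 * 36 * 10^6 = 2933.28 μA

2933.28 μA


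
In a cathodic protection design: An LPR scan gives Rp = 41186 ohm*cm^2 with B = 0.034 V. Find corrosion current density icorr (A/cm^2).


Apply the Stern-Geary relation: icorr = B / Rp
icorr = 0.034 / 41186 = 8.255×10^-7 A/cm^2

8.255×10^-7 A/cm^2


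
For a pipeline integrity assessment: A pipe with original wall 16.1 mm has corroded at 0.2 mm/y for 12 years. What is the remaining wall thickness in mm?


Remaining wall = original − CR × time
t = 16.1 − 0.2*12 = 16.1 − 2.4 = 13.7 mm

13.7 mm


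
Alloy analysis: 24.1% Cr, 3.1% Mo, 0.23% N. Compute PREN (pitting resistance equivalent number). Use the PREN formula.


Apply the PREN formula: PREN = Cr + 3.3*Mo + 16*N
PREN = 24.1 + 3.3*3.1 + 16*0.23
PREN = 24.1 + 10.23 + 3.68 = 38.01

38.01


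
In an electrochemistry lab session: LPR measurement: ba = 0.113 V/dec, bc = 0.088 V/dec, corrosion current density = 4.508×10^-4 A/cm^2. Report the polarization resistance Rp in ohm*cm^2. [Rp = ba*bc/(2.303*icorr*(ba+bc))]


Apply the Stern-Geary equation: Rp = ba*bc / (2.303*icorr*(ba+bc))
ba*bc = 0.113*0.088 = 0.009944
ba+bc = 0.201; 2.303*icorr*(ba+bc) = 2.303*4.508×10^-4*0.201 = 2.0867667×10^-4
Rp = 0.009944 / 2.0867667×10^-4 = 47.7 ohm*cm^2

47.7 ohm*cm^2


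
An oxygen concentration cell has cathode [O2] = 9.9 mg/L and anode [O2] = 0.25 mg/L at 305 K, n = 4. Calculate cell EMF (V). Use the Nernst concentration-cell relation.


Apply the Nernst concentration-cell relation: E = (RT/nF)*ln(C_cathode/C_anode)
RT/nF = 8.314*305/(4*96485) = 0.00657037 V
ln(9.9/0.25) = 3.67883
E = 0.00657037 * 3.67883 = 0.02417 V

0.02417 V


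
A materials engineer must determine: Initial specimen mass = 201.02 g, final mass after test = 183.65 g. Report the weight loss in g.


Weight loss = initial − final
WL = 201.02 − 183.65 = 17.37 g

17.37 g


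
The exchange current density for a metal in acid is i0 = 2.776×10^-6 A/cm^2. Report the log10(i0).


i0 = 2.776×10^-6 A/cm^2
log10(i0) = -5.557

-5.557


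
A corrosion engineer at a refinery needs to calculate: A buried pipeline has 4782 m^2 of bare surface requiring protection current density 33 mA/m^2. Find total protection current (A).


I = area * current density, then convert mA → A (÷1000)
I = 4782 * 33 / 1000 = 157.81 A

157.81 A


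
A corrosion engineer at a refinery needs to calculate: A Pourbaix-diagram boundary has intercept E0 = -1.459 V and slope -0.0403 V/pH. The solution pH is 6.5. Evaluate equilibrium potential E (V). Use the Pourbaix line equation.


Apply the Pourbaix line equation: E = E0 + slope*pH
E = -1.459 + (-0.0403)*6.5 = -1.459 + (-0.26195) = -1.72095 V
Rounded to 3 decimal places: E = -1.721 V

-1.721 V


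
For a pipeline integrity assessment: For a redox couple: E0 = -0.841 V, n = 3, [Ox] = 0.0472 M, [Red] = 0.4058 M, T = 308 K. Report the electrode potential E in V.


Apply the Nernst equation: E = E0 + (RT/nF)*ln([Ox]/[Red])
Step 1: RT/nF = 8.314*308/(3*96485) = 0.00884667 V
Step 2: [Ox]/[Red] = 0.0472/0.4058 = 0.116313
Step 3: ln(0.116313) = -2.15147
Step 4: correction = 0.00884667 * -2.15147 = -0.019 V
E = -0.841 + -0.019 = -0.86 V

-0.86 V


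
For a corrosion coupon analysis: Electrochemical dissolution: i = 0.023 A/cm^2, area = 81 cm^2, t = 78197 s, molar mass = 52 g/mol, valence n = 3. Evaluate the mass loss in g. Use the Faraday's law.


Apply Faraday's law: m = i*A*t*M / (n*F)
Total charge passed Q = i*A*t = 0.023*81*78197 = 145681.011 C
m = Q*M/(n*F) = 145681.011*52/(3*96485) = 26.1713 g

26.1713 g


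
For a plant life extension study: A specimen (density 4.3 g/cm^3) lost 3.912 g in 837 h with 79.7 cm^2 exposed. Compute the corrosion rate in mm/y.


Apply the mm/y weight-loss relation: CR = 87600 * W / (D * A * T)
Numerator: 87600 * 3.912 = 342691.2
Denominator: 4.3 * 79.7 * 837 = 286848.27
CR = 342691.2 / 286848.27 = 1.194678 mm/y

1.194678 mm/y


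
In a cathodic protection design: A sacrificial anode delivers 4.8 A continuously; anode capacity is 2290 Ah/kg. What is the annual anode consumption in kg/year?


Annual consumption = current * hours per year / capacity
Rate = 4.8 * 8760 / 2290 = 18.4 kg/year

18.4 kg/year


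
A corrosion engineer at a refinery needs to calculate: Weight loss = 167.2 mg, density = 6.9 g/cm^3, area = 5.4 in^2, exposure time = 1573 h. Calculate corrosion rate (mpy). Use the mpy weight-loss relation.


Apply the mpy weight-loss relation: CR = 534 * W / (D * A * T)
Numerator: 534 * 167.2 = 89284.8
Denominator: 6.9 * 5.4 * 1573 = 58609.98
CR = 89284.8 / 58609.98 = 1.5234 mpy

1.5234 mpy


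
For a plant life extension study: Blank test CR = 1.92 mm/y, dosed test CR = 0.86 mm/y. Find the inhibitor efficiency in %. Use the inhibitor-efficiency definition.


Apply the inhibitor-efficiency definition: IE = (CR_blank − CR_inh)/CR_blank × 100
IE = (1.92 − 0.86) / 1.92 × 100
IE = 1.06 / 1.92 × 100 = 55.2 %

55.2 %


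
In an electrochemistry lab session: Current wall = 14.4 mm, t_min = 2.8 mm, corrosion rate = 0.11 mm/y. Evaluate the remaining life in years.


Apply the remaining-life relation: RL = (t_current − t_min) / CR
RL = (14.4 − 2.8) / 0.11 = 11.6 / 0.11 = 105.5 years

105.5 years


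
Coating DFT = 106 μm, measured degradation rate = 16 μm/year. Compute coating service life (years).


Service life = thickness / degradation rate
Life = 106 / 16 = 6.6 years

6.6 years


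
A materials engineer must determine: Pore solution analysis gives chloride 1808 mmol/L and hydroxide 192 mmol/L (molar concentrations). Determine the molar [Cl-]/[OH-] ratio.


Threshold parameter = [Cl-] / [OH-] (molar basis; both in mmol/L, so units cancel)
Ratio = 1808 / 192 = 9.42

9.42


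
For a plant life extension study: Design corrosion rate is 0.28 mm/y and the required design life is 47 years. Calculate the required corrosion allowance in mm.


Corrosion allowance = CR × design life
CA = 0.28 * 47 = 13.16 mm

13.16 mm


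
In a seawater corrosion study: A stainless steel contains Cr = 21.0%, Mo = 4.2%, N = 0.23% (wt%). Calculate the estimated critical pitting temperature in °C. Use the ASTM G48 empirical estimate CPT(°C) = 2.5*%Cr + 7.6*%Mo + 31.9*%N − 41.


Apply the ASTM G48 empirical CPT estimate: CPT(°C) = 2.5*%Cr + 7.6*%Mo + 31.9*%N − 41
2.5*21.0 = 52.5; 7.6*4.2 = 31.92; 31.9*0.23 = 7.337
CPT = 52.5 + 31.92 + 7.337 − 41 = 50.757 °C
Rounded to 0.1 °C: CPT ≈ 50.8 °C

50.8 °C


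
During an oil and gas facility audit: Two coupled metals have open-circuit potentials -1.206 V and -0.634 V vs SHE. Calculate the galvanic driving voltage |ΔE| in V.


Driving voltage is the absolute potential difference.
|ΔE| = |-1.206 − (-0.634)| = 0.572 V

0.572 V


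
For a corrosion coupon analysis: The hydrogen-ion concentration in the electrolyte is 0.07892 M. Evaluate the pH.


pH = −log10[H+]
pH = −log10(0.07892) = 1.1

1.1


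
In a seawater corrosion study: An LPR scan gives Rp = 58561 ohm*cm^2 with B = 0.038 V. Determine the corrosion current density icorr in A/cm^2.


Apply the Stern-Geary relation: icorr = B / Rp
icorr = 0.038 / 58561 = 6.489×10^-7 A/cm^2

6.489×10^-7 A/cm^2


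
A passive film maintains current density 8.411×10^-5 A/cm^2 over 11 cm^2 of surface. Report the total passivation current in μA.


I = i_pass * A, then convert A → μA (×10^6)
I = 8.411×10^-5 * 11 * 10^6 = 925.21 μA

925.21 μA


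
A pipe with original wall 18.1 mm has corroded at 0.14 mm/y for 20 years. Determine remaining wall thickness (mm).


Remaining wall = original − CR × time
t = 18.1 − 0.14*20 = 18.1 − 2.8 = 15.3 mm

15.3 mm


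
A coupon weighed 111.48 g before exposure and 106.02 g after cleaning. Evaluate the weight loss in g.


Weight loss = initial − final
WL = 111.48 − 106.02 = 5.46 g

5.46 g


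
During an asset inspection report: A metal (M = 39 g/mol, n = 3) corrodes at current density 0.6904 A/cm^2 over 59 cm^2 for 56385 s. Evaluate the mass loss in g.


Apply Faraday's law: m = i*A*t*M / (n*F)
Total charge passed Q = i*A*t = 0.6904*59*56385 = 2296764.036 C
m = Q*M/(n*F) = 2296764.036*39/(3*96485) = 309.45673 g

309.45673 g


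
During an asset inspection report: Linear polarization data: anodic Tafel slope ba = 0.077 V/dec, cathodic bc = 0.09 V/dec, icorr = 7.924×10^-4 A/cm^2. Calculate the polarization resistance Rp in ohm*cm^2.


Apply the Stern-Geary equation: Rp = ba*bc / (2.303*icorr*(ba+bc))
ba*bc = 0.077*0.09 = 0.00693
ba+bc = 0.167; 2.303*icorr*(ba+bc) = 2.303*7.924×10^-4*0.167 = 3.0475783×10^-4
Rp = 0.00693 / 3.0475783×10^-4 = 22.74 ohm*cm^2

22.74 ohm*cm^2


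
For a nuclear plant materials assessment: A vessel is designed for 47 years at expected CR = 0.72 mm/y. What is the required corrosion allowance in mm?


Corrosion allowance = CR × design life
CA = 0.72 * 47 = 33.84 mm

33.84 mm


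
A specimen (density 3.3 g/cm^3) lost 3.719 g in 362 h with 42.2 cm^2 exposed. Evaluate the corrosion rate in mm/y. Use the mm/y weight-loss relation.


Apply the mm/y weight-loss relation: CR = 87600 * W / (D * A * T)
Numerator: 87600 * 3.719 = 325784.4
Denominator: 3.3 * 42.2 * 362 = 50412.12
CR = 325784.4 / 50412.12 = 6.462422 mm/y

6.462422 mm/y


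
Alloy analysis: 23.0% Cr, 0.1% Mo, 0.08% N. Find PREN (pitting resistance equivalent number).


Apply the PREN formula: PREN = Cr + 3.3*Mo + 16*N
PREN = 23.0 + 3.3*0.1 + 16*0.08
PREN = 23.0 + 0.33 + 1.28 = 24.61

24.61


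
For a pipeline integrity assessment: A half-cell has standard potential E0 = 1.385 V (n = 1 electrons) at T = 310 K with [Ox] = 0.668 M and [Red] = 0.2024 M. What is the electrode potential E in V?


Apply the Nernst equation: E = E0 + (RT/nF)*ln([Ox]/[Red])
Step 1: RT/nF = 8.314*310/(1*96485) = 0.02671234 V
Step 2: [Ox]/[Red] = 0.668/0.2024 = 3.300395
Step 3: ln(3.300395) = 1.194042
Step 4: correction = 0.02671234 * 1.194042 = 0.0319 V
E = 1.385 + 0.0319 = 1.4169 V

1.4169 V


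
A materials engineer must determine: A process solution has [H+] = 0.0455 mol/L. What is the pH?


pH = −log10[H+]
pH = −log10(0.0455) = 1.34

1.34


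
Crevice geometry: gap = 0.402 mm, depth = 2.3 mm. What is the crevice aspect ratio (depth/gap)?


Aspect ratio = depth / gap
Ratio = 2.3 / 0.402 = 5.7

5.7


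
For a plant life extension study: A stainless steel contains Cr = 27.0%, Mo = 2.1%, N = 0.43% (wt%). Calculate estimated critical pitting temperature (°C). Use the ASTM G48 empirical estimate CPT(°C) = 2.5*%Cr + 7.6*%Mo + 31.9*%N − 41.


Apply the ASTM G48 empirical CPT estimate: CPT(°C) = 2.5*%Cr + 7.6*%Mo + 31.9*%N − 41
2.5*27.0 = 67.5; 7.6*2.1 = 15.96; 31.9*0.43 = 13.717
CPT = 67.5 + 15.96 + 13.717 − 41 = 56.177 °C
Rounded to 0.1 °C: CPT ≈ 56.2 °C

56.2 °C


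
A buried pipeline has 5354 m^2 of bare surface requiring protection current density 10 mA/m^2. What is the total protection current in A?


I = area * current density, then convert mA → A (÷1000)
I = 5354 * 10 / 1000 = 53.54 A

53.54 A


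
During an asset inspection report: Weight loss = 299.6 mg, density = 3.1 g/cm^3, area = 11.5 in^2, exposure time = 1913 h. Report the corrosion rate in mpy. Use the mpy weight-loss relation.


Apply the mpy weight-loss relation: CR = 534 * W / (D * A * T)
Numerator: 534 * 299.6 = 159986.4
Denominator: 3.1 * 11.5 * 1913 = 68198.45
CR = 159986.4 / 68198.45 = 2.346 mpy

2.346 mpy


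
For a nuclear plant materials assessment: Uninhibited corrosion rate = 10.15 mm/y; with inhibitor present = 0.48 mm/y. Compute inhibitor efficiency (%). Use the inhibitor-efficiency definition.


Apply the inhibitor-efficiency definition: IE = (CR_blank − CR_inh)/CR_blank × 100
IE = (10.15 − 0.48) / 10.15 × 100
IE = 9.67 / 10.15 × 100 = 95.3 %

95.3 %


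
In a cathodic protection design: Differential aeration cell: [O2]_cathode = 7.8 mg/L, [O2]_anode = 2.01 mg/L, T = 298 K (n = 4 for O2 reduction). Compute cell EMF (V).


Apply the Nernst concentration-cell relation: E = (RT/nF)*ln(C_cathode/C_anode)
RT/nF = 8.314*298/(4*96485) = 0.00641958 V
ln(7.8/2.01) = 1.35599
E = 0.00641958 * 1.35599 = 0.0087 V

0.0087 V


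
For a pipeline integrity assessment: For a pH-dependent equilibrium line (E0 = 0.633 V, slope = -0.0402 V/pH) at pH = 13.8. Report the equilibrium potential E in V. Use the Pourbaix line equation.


Apply the Pourbaix line equation: E = E0 + slope*pH
E = 0.633 + (-0.0402)*13.8 = 0.633 + (-0.55476) = 0.07824 V
Rounded to 3 decimal places: E = 0.078 V

0.078 V


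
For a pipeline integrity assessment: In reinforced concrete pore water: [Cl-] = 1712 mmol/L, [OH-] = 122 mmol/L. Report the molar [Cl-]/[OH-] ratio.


Threshold parameter = [Cl-] / [OH-] (molar basis; both in mmol/L, so units cancel)
Ratio = 1712 / 122 = 14.03

14.03


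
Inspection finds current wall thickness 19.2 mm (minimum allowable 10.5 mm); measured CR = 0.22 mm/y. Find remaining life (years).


Apply the remaining-life relation: RL = (t_current − t_min) / CR
RL = (19.2 − 10.5) / 0.22 = 8.7 / 0.22 = 39.5 years

39.5 years


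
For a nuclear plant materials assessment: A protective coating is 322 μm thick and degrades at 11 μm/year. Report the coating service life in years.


Service life = thickness / degradation rate
Life = 322 / 11 = 29.3 years

29.3 years


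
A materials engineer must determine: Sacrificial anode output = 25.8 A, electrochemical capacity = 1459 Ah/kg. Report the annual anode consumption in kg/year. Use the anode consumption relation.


Annual consumption = current * hours per year / capacity
Rate = 25.8 * 8760 / 1459 = 154.9 kg/year

154.9 kg/year


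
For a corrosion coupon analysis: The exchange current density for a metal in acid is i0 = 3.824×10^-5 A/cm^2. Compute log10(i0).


i0 = 3.824×10^-5 A/cm^2
log10(i0) = -4.417

-4.417


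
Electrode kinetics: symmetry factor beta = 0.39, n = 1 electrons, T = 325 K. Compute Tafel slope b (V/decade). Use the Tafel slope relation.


Apply the Tafel slope relation: b = 2.303*R*T/(beta*n*F)
Numerator: 2.303 * 8.314 * 325 = 6222.82
Denominator: 0.39 * 1 * 96485 = 37629.15
b = 6222.82 / 37629.15 = 0.165 V/decade

0.165 V/decade


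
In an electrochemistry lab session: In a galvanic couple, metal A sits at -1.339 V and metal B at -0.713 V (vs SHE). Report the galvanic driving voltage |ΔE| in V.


Driving voltage is the absolute potential difference.
|ΔE| = |-1.339 − (-0.713)| = 0.626 V

0.626 V


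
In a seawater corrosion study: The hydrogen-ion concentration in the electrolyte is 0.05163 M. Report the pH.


pH = −log10[H+]
pH = −log10(0.05163) = 1.29

1.29


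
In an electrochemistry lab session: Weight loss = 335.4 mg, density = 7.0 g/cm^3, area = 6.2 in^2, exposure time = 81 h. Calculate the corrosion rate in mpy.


Apply the mpy weight-loss relation: CR = 534 * W / (D * A * T)
Numerator: 534 * 335.4 = 179103.6
Denominator: 7.0 * 6.2 * 81 = 3515.4
CR = 179103.6 / 3515.4 = 50.94828 mpy

50.94828 mpy


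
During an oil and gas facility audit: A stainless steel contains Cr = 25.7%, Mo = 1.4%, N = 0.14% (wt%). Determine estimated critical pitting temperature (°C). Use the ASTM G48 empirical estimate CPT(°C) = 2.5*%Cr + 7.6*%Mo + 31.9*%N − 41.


Apply the ASTM G48 empirical CPT estimate: CPT(°C) = 2.5*%Cr + 7.6*%Mo + 31.9*%N − 41
2.5*25.7 = 64.25; 7.6*1.4 = 10.64; 31.9*0.14 = 4.466
CPT = 64.25 + 10.64 + 4.466 − 41 = 38.356 °C
Rounded to 0.1 °C: CPT ≈ 38.4 °C

38.4 °C


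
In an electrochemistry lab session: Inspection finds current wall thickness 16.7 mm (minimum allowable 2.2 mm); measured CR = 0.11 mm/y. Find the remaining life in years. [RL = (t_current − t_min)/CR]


Apply the remaining-life relation: RL = (t_current − t_min) / CR
RL = (16.7 − 2.2) / 0.11 = 14.5 / 0.11 = 131.8 years

131.8 years


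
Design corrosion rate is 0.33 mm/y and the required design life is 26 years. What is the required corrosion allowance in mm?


Corrosion allowance = CR × design life
CA = 0.33 * 26 = 8.58 mm

8.58 mm


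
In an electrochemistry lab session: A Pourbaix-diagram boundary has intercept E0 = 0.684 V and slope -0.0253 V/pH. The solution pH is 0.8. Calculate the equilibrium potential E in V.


Apply the Pourbaix line equation: E = E0 + slope*pH
E = 0.684 + (-0.0253)*0.8 = 0.684 + (-0.02024) = 0.66376 V
Rounded to 4 decimal places: E = 0.6638 V

0.6638 V


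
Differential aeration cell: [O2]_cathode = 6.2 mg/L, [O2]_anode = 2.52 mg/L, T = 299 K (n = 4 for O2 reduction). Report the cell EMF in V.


Apply the Nernst concentration-cell relation: E = (RT/nF)*ln(C_cathode/C_anode)
RT/nF = 8.314*299/(4*96485) = 0.00644112 V
ln(6.2/2.52) = 0.90029
E = 0.00644112 * 0.90029 = 0.0058 V

0.0058 V


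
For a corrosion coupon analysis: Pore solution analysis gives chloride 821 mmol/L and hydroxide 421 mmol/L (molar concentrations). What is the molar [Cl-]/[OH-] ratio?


Threshold parameter = [Cl-] / [OH-] (molar basis; both in mmol/L, so units cancel)
Ratio = 821 / 421 = 1.95

1.95


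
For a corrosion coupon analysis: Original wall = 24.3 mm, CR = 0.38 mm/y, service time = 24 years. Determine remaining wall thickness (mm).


Remaining wall = original − CR × time
t = 24.3 − 0.38*24 = 24.3 − 9.12 = 15.18 mm

15.18 mm


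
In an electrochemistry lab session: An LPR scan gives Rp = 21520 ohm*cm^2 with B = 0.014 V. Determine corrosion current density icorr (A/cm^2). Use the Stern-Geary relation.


Apply the Stern-Geary relation: icorr = B / Rp
icorr = 0.014 / 21520 = 6.506×10^-7 A/cm^2

6.506×10^-7 A/cm^2


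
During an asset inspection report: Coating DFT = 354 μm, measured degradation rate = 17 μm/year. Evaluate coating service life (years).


Service life = thickness / degradation rate
Life = 354 / 17 = 20.8 years

20.8 years


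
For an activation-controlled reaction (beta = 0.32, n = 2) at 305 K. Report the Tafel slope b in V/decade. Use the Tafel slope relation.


Apply the Tafel slope relation: b = 2.303*R*T/(beta*n*F)
Numerator: 2.303 * 8.314 * 305 = 5839.88
Denominator: 0.32 * 2 * 96485 = 61750.4
b = 5839.88 / 61750.4 = 0.0946 V/decade

0.0946 V/decade


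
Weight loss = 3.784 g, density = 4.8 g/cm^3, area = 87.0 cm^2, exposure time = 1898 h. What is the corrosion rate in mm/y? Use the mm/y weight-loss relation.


Apply the mm/y weight-loss relation: CR = 87600 * W / (D * A * T)
Numerator: 87600 * 3.784 = 331478.4
Denominator: 4.8 * 87.0 * 1898 = 792604.8
CR = 331478.4 / 792604.8 = 0.41821 mm/y

0.41821 mm/y


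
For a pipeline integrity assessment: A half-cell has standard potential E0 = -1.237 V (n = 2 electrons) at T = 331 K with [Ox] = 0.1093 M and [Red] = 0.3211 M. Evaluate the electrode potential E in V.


Apply the Nernst equation: E = E0 + (RT/nF)*ln([Ox]/[Red])
Step 1: RT/nF = 8.314*331/(2*96485) = 0.01426094 V
Step 2: [Ox]/[Red] = 0.1093/0.3211 = 0.340392
Step 3: ln(0.340392) = -1.077657
Step 4: correction = 0.01426094 * -1.077657 = -0.015 V
E = -1.237 + -0.015 = -1.252 V

-1.252 V


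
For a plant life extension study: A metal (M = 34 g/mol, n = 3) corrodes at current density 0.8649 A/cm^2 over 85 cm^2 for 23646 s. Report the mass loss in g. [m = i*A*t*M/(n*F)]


Apply Faraday's law: m = i*A*t*M / (n*F)
Total charge passed Q = i*A*t = 0.8649*85*23646 = 1738371.159 C
m = Q*M/(n*F) = 1738371.159*34/(3*96485) = 204.19277 g

204.19277 g


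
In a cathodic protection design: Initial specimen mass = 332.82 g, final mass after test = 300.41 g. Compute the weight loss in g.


Weight loss = initial − final
WL = 332.82 − 300.41 = 32.41 g

32.41 g


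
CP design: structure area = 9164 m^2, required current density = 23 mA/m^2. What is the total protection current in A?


I = area * current density, then convert mA → A (÷1000)
I = 9164 * 23 / 1000 = 210.77 A

210.77 A


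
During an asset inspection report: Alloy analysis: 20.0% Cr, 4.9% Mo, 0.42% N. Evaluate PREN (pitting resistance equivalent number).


Apply the PREN formula: PREN = Cr + 3.3*Mo + 16*N
PREN = 20.0 + 3.3*4.9 + 16*0.42
PREN = 20.0 + 16.17 + 6.72 = 42.89

42.89


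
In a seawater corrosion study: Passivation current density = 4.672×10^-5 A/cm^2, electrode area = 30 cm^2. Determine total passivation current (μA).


I = i_pass * A, then convert A → μA (×10^6)
I = 4.672×10^-5 * 30 * 10^6 = 1401.6 μA

1401.6 μA


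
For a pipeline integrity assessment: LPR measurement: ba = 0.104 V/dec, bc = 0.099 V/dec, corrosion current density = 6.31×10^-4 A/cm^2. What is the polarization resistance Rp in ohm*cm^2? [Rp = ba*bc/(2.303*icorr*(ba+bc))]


Apply the Stern-Geary equation: Rp = ba*bc / (2.303*icorr*(ba+bc))
ba*bc = 0.104*0.099 = 0.010296
ba+bc = 0.203; 2.303*icorr*(ba+bc) = 2.303*6.31×10^-4*0.203 = 2.9499818×10^-4
Rp = 0.010296 / 2.9499818×10^-4 = 34.9 ohm*cm^2

34.9 ohm*cm^2


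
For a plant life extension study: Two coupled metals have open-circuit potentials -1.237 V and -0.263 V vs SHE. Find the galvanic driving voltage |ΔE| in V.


Driving voltage is the absolute potential difference.
|ΔE| = |-1.237 − (-0.263)| = 0.974 V

0.974 V


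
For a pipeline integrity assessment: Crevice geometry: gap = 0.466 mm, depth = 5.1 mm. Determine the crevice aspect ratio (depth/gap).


Aspect ratio = depth / gap
Ratio = 5.1 / 0.466 = 10.9

10.9


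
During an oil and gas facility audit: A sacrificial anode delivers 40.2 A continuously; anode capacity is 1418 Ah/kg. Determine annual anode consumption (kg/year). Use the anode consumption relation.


Annual consumption = current * hours per year / capacity
Rate = 40.2 * 8760 / 1418 = 248.3 kg/year

248.3 kg/year


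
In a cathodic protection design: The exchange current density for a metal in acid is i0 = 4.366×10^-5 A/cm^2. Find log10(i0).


i0 = 4.366×10^-5 A/cm^2
log10(i0) = -4.36

-4.36


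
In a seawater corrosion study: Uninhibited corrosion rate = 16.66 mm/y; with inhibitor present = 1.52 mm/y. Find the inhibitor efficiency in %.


Apply the inhibitor-efficiency definition: IE = (CR_blank − CR_inh)/CR_blank × 100
IE = (16.66 − 1.52) / 16.66 × 100
IE = 15.14 / 16.66 × 100 = 90.9 %

90.9 %


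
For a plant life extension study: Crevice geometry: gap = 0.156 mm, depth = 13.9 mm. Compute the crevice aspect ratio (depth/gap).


Aspect ratio = depth / gap
Ratio = 13.9 / 0.156 = 89.1

89.1


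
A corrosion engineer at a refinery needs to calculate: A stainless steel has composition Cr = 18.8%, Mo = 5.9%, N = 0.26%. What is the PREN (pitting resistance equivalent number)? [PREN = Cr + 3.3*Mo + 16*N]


Apply the PREN formula: PREN = Cr + 3.3*Mo + 16*N
PREN = 18.8 + 3.3*5.9 + 16*0.26
PREN = 18.8 + 19.47 + 4.16 = 42.43

42.43


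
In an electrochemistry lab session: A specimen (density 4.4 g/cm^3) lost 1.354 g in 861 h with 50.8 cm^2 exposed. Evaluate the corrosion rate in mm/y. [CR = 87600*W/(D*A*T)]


Apply the mm/y weight-loss relation: CR = 87600 * W / (D * A * T)
Numerator: 87600 * 1.354 = 118610.4
Denominator: 4.4 * 50.8 * 861 = 192450.72
CR = 118610.4 / 192450.72 = 0.6163 mm/y

0.6163 mm/y


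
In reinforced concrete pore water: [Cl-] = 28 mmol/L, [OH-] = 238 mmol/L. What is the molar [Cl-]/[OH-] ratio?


Threshold parameter = [Cl-] / [OH-] (molar basis; both in mmol/L, so units cancel)
Ratio = 28 / 238 = 0.12

0.12


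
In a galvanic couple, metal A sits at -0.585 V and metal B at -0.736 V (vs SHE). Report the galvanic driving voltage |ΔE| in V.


Driving voltage is the absolute potential difference.
|ΔE| = |-0.585 − (-0.736)| = 0.151 V

0.151 V


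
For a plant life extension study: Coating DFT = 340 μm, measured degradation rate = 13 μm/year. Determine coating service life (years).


Service life = thickness / degradation rate
Life = 340 / 13 = 26.2 years

26.2 years


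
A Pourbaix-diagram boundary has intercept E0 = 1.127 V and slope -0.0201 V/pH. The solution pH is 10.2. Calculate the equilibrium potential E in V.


Apply the Pourbaix line equation: E = E0 + slope*pH
E = 1.127 + (-0.0201)*10.2 = 1.127 + (-0.20502) = 0.92198 V
Rounded to 4 decimal places: E = 0.9220 V

0.9220 V


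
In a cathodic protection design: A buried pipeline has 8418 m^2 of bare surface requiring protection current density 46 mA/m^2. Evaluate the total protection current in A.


I = area * current density, then convert mA → A (÷1000)
I = 8418 * 46 / 1000 = 387.23 A

387.23 A


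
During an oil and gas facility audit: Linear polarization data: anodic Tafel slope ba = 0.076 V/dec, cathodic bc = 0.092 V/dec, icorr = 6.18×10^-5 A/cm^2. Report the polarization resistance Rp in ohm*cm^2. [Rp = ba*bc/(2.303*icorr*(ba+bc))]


Apply the Stern-Geary equation: Rp = ba*bc / (2.303*icorr*(ba+bc))
ba*bc = 0.076*0.092 = 0.006992
ba+bc = 0.168; 2.303*icorr*(ba+bc) = 2.303*6.18×10^-5*0.168 = 2.3910667×10^-5
Rp = 0.006992 / 2.3910667×10^-5 = 292.42 ohm*cm^2

292.42 ohm*cm^2


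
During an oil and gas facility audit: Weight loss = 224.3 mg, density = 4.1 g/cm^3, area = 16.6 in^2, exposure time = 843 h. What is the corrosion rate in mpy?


Apply the mpy weight-loss relation: CR = 534 * W / (D * A * T)
Numerator: 534 * 224.3 = 119776.2
Denominator: 4.1 * 16.6 * 843 = 57374.58
CR = 119776.2 / 57374.58 = 2.088 mpy

2.088 mpy


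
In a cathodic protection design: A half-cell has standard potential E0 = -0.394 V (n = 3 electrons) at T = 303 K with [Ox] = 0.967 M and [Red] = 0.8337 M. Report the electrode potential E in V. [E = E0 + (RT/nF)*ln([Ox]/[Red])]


Apply the Nernst equation: E = E0 + (RT/nF)*ln([Ox]/[Red])
Step 1: RT/nF = 8.314*303/(3*96485) = 0.00870305 V
Step 2: [Ox]/[Red] = 0.967/0.8337 = 1.15989
Step 3: ln(1.15989) = 0.148325
Step 4: correction = 0.00870305 * 0.148325 = 0.001 V
E = -0.394 + 0.001 = -0.393 V

-0.393 V


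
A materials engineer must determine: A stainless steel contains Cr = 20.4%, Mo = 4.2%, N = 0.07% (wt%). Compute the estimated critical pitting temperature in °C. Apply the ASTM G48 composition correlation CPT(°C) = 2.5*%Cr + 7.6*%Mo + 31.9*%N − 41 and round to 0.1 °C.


Apply the ASTM G48 empirical CPT estimate: CPT(°C) = 2.5*%Cr + 7.6*%Mo + 31.9*%N − 41
2.5*20.4 = 51; 7.6*4.2 = 31.92; 31.9*0.07 = 2.233
CPT = 51 + 31.92 + 2.233 − 41 = 44.153 °C
Rounded to 0.1 °C: CPT ≈ 44.2 °C

44.2 °C


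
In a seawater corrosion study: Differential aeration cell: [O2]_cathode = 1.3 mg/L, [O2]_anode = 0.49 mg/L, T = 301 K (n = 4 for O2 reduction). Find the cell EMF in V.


Apply the Nernst concentration-cell relation: E = (RT/nF)*ln(C_cathode/C_anode)
RT/nF = 8.314*301/(4*96485) = 0.0064842 V
ln(1.3/0.49) = 0.97571
E = 0.0064842 * 0.97571 = 0.00633 V

0.00633 V


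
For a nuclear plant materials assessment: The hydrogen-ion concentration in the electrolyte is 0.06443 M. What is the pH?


pH = −log10[H+]
pH = −log10(0.06443) = 1.19

1.19


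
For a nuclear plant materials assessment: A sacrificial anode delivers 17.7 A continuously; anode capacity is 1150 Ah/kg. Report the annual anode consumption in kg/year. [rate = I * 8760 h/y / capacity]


Annual consumption = current * hours per year / capacity
Rate = 17.7 * 8760 / 1150 = 134.8 kg/year

134.8 kg/year


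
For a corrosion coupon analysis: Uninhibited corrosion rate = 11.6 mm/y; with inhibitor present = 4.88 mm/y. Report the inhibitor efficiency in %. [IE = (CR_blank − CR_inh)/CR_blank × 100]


Apply the inhibitor-efficiency definition: IE = (CR_blank − CR_inh)/CR_blank × 100
IE = (11.6 − 4.88) / 11.6 × 100
IE = 6.72 / 11.6 × 100 = 57.9 %

57.9 %


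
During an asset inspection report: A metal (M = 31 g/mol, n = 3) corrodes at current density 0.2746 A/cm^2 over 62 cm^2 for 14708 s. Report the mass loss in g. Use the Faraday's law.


Apply Faraday's law: m = i*A*t*M / (n*F)
Total charge passed Q = i*A*t = 0.2746*62*14708 = 250406.6416 C
m = Q*M/(n*F) = 250406.6416*31/(3*96485) = 26.81801 g

26.81801 g


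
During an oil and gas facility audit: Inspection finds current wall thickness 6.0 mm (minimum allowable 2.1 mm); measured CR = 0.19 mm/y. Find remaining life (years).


Apply the remaining-life relation: RL = (t_current − t_min) / CR
RL = (6.0 − 2.1) / 0.19 = 3.9 / 0.19 = 20.5 years

20.5 years


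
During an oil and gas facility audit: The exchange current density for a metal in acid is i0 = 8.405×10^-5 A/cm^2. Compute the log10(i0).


i0 = 8.405×10^-5 A/cm^2
log10(i0) = -4.075

-4.075


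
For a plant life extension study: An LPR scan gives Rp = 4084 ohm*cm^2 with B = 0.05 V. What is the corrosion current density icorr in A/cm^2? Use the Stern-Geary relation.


Apply the Stern-Geary relation: icorr = B / Rp
icorr = 0.05 / 4084 = 1.224×10^-5 A/cm^2

1.224×10^-5 A/cm^2


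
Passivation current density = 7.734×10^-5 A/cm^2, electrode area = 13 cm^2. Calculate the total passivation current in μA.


I = i_pass * A, then convert A → μA (×10^6)
I = 7.734×10^-5 * 13 * 10^6 = 1005.42 μA

1005.42 μA


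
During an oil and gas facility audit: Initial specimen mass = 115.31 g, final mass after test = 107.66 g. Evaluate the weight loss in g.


Weight loss = initial − final
WL = 115.31 − 107.66 = 7.65 g

7.65 g


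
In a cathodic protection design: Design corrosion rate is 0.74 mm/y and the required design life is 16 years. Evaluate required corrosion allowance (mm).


Corrosion allowance = CR × design life
CA = 0.74 * 16 = 11.84 mm

11.84 mm


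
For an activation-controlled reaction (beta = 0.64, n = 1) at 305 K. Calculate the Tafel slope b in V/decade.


Apply the Tafel slope relation: b = 2.303*R*T/(beta*n*F)
Numerator: 2.303 * 8.314 * 305 = 5839.88
Denominator: 0.64 * 1 * 96485 = 61750.4
b = 5839.88 / 61750.4 = 0.0946 V/decade

0.0946 V/decade


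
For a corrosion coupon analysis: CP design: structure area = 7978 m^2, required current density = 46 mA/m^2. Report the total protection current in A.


I = area * current density, then convert mA → A (÷1000)
I = 7978 * 46 / 1000 = 366.99 A

366.99 A


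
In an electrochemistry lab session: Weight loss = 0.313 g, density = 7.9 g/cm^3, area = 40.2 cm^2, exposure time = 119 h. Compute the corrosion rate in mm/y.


Apply the mm/y weight-loss relation: CR = 87600 * W / (D * A * T)
Numerator: 87600 * 0.313 = 27418.8
Denominator: 7.9 * 40.2 * 119 = 37792.02
CR = 27418.8 / 37792.02 = 0.72552 mm/y

0.72552 mm/y


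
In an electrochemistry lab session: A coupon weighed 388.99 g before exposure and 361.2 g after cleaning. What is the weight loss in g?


Weight loss = initial − final
WL = 388.99 − 361.2 = 27.79 g

27.79 g


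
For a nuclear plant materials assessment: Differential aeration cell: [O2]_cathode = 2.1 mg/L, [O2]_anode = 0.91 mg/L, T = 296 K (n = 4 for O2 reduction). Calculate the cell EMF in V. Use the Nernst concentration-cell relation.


Apply the Nernst concentration-cell relation: E = (RT/nF)*ln(C_cathode/C_anode)
RT/nF = 8.314*296/(4*96485) = 0.00637649 V
ln(2.1/0.91) = 0.83625
E = 0.00637649 * 0.83625 = 0.00533 V

0.00533 V


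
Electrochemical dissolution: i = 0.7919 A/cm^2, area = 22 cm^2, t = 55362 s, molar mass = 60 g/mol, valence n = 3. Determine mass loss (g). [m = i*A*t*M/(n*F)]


Apply Faraday's law: m = i*A*t*M / (n*F)
Total charge passed Q = i*A*t = 0.7919*22*55362 = 964505.6916 C
m = Q*M/(n*F) = 964505.6916*60/(3*96485) = 199.929 g

199.929 g


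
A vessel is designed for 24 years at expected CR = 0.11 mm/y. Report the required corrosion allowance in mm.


Corrosion allowance = CR × design life
CA = 0.11 * 24 = 2.64 mm

2.64 mm


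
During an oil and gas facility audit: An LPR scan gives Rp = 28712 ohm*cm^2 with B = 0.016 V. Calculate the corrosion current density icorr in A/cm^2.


Apply the Stern-Geary relation: icorr = B / Rp
icorr = 0.016 / 28712 = 5.573×10^-7 A/cm^2

5.573×10^-7 A/cm^2


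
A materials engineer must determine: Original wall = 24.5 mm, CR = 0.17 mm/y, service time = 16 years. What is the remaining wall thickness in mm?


Remaining wall = original − CR × time
t = 24.5 − 0.17*16 = 24.5 − 2.72 = 21.78 mm

21.78 mm


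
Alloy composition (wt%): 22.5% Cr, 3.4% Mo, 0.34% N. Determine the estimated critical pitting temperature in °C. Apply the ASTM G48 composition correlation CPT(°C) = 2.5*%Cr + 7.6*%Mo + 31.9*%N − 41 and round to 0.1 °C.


Apply the ASTM G48 empirical CPT estimate: CPT(°C) = 2.5*%Cr + 7.6*%Mo + 31.9*%N − 41
2.5*22.5 = 56.25; 7.6*3.4 = 25.84; 31.9*0.34 = 10.846
CPT = 56.25 + 25.84 + 10.846 − 41 = 51.936 °C
Rounded to 0.1 °C: CPT ≈ 51.9 °C

51.9 °C


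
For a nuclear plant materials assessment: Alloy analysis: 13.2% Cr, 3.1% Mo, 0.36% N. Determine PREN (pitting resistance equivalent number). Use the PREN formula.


Apply the PREN formula: PREN = Cr + 3.3*Mo + 16*N
PREN = 13.2 + 3.3*3.1 + 16*0.36
PREN = 13.2 + 10.23 + 5.76 = 29.19

29.19


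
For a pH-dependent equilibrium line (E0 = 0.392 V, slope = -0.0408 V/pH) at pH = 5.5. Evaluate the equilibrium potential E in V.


Apply the Pourbaix line equation: E = E0 + slope*pH
E = 0.392 + (-0.0408)*5.5 = 0.392 + (-0.2244) = 0.1676 V
Rounded to 3 decimal places: E = 0.168 V

0.168 V


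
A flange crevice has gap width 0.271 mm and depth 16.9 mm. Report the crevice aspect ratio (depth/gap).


Aspect ratio = depth / gap
Ratio = 16.9 / 0.271 = 62.4

62.4


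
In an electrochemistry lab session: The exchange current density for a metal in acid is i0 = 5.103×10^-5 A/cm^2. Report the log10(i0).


i0 = 5.103×10^-5 A/cm^2
log10(i0) = -4.292

-4.292


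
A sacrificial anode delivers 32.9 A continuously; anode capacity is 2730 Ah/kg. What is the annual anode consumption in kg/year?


Annual consumption = current * hours per year / capacity
Rate = 32.9 * 8760 / 2730 = 105.6 kg/year

105.6 kg/year


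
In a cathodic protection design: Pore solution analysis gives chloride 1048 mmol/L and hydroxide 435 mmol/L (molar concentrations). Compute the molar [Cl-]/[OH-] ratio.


Threshold parameter = [Cl-] / [OH-] (molar basis; both in mmol/L, so units cancel)
Ratio = 1048 / 435 = 2.41

2.41


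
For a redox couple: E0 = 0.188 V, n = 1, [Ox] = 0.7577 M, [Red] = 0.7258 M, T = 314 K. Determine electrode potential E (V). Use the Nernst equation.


Apply the Nernst equation: E = E0 + (RT/nF)*ln([Ox]/[Red])
Step 1: RT/nF = 8.314*314/(1*96485) = 0.02705701 V
Step 2: [Ox]/[Red] = 0.7577/0.7258 = 1.043952
Step 3: ln(1.043952) = 0.043014
Step 4: correction = 0.02705701 * 0.043014 = 0.001 V
E = 0.188 + 0.001 = 0.189 V

0.189 V


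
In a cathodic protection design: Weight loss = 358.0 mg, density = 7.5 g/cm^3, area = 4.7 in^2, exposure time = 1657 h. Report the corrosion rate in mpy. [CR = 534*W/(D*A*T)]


Apply the mpy weight-loss relation: CR = 534 * W / (D * A * T)
Numerator: 534 * 358.0 = 191172.0
Denominator: 7.5 * 4.7 * 1657 = 58409.25
CR = 191172.0 / 58409.25 = 3.273 mpy

3.273 mpy


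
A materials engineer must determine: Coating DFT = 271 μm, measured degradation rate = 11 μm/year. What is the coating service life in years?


Service life = thickness / degradation rate
Life = 271 / 11 = 24.6 years

24.6 years


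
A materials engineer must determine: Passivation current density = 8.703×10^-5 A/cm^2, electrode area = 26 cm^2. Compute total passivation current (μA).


I = i_pass * A, then convert A → μA (×10^6)
I = 8.703×10^-5 * 26 * 10^6 = 2262.78 μA

2262.78 μA


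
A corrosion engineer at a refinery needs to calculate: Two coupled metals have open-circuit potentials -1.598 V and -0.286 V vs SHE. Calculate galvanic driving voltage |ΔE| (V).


Driving voltage is the absolute potential difference.
|ΔE| = |-1.598 − (-0.286)| = 1.312 V

1.312 V


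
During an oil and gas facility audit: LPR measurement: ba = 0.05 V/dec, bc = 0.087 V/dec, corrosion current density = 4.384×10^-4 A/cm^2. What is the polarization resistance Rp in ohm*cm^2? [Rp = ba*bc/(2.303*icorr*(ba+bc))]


Apply the Stern-Geary equation: Rp = ba*bc / (2.303*icorr*(ba+bc))
ba*bc = 0.05*0.087 = 0.00435
ba+bc = 0.137; 2.303*icorr*(ba+bc) = 2.303*4.384×10^-4*0.137 = 1.3832002×10^-4
Rp = 0.00435 / 1.3832002×10^-4 = 31.4 ohm*cm^2

31.4 ohm*cm^2


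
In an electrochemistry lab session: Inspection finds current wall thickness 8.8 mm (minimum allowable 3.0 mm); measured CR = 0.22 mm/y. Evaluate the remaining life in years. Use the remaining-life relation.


Apply the remaining-life relation: RL = (t_current − t_min) / CR
RL = (8.8 − 3.0) / 0.22 = 5.8 / 0.22 = 26.4 years

26.4 years


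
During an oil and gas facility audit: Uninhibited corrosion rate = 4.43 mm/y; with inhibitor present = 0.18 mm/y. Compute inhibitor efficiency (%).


Apply the inhibitor-efficiency definition: IE = (CR_blank − CR_inh)/CR_blank × 100
IE = (4.43 − 0.18) / 4.43 × 100
IE = 4.25 / 4.43 × 100 = 95.9 %

95.9 %


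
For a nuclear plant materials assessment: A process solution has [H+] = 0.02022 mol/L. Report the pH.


pH = −log10[H+]
pH = −log10(0.02022) = 1.69

1.69


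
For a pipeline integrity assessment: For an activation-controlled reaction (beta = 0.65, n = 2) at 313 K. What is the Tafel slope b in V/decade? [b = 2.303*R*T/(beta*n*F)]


Apply the Tafel slope relation: b = 2.303*R*T/(beta*n*F)
Numerator: 2.303 * 8.314 * 313 = 5993.06
Denominator: 0.65 * 2 * 96485 = 125430.5
b = 5993.06 / 125430.5 = 0.0478 V/decade

0.0478 V/decade


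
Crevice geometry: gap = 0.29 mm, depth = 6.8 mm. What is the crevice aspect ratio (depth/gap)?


Aspect ratio = depth / gap
Ratio = 6.8 / 0.29 = 23.4

23.4


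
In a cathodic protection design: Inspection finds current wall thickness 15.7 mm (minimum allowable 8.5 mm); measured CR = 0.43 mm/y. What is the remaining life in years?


Apply the remaining-life relation: RL = (t_current − t_min) / CR
RL = (15.7 − 8.5) / 0.43 = 7.2 / 0.43 = 16.7 years

16.7 years
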